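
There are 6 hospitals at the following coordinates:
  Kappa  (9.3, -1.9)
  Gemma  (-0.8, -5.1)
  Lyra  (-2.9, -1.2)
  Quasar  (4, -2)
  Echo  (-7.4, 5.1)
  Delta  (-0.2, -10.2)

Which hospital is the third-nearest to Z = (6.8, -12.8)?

Quasar

Compare squared distances (the ordering matches that of the actual distances):
d²(Z, Kappa) = (6.8−9.3)² + (-12.8−(-1.9))² = 6.25 + 118.81 = 125.06
d²(Z, Gemma) = (6.8−(-0.8))² + (-12.8−(-5.1))² = 57.76 + 59.29 = 117.05
d²(Z, Lyra) = (6.8−(-2.9))² + (-12.8−(-1.2))² = 94.09 + 134.56 = 228.65
d²(Z, Quasar) = (6.8−4)² + (-12.8−(-2))² = 7.84 + 116.64 = 124.48
d²(Z, Echo) = (6.8−(-7.4))² + (-12.8−5.1)² = 201.64 + 320.41 = 522.05
d²(Z, Delta) = (6.8−(-0.2))² + (-12.8−(-10.2))² = 49 + 6.76 = 55.76
Sorted ascending: Delta, Gemma, Quasar, Kappa, … — the third-nearest is Quasar.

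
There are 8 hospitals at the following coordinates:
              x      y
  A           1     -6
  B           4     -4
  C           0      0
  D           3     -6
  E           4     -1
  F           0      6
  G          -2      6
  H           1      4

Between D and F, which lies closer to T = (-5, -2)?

D

Compare squared distances:
|TD|² = (-5−3)² + (-2−(-6))² = 64 + 16 = 80
|TF|² = (-5−0)² + (-2−6)² = 25 + 64 = 89
80 < 89, so D is closer.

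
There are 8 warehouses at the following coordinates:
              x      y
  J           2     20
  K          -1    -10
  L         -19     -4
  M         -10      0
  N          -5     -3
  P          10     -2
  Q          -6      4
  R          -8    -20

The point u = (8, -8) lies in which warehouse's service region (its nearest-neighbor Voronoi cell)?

P

Compare squared distances (the ordering matches that of the actual distances):
|uJ|² = (8−2)² + (-8−20)² = 36 + 784 = 820
|uK|² = (8−(-1))² + (-8−(-10))² = 81 + 4 = 85
|uL|² = (8−(-19))² + (-8−(-4))² = 729 + 16 = 745
|uM|² = (8−(-10))² + (-8−0)² = 324 + 64 = 388
|uN|² = (8−(-5))² + (-8−(-3))² = 169 + 25 = 194
|uP|² = (8−10)² + (-8−(-2))² = 4 + 36 = 40
|uQ|² = (8−(-6))² + (-8−4)² = 196 + 144 = 340
|uR|² = (8−(-8))² + (-8−(-20))² = 256 + 144 = 400
P is nearest.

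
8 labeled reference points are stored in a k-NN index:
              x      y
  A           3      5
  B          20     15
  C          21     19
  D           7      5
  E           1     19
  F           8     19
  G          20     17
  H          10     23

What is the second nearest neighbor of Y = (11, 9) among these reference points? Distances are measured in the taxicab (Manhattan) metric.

d(Y,A) = 8 + 4 = 12
d(Y,B) = 9 + 6 = 15
d(Y,C) = 10 + 10 = 20
d(Y,D) = 4 + 4 = 8
d(Y,E) = 10 + 10 = 20
d(Y,F) = 3 + 10 = 13
d(Y,G) = 9 + 8 = 17
d(Y,H) = 1 + 14 = 15
Sorted ascending: D, A, F, … — the second-nearest is A.

A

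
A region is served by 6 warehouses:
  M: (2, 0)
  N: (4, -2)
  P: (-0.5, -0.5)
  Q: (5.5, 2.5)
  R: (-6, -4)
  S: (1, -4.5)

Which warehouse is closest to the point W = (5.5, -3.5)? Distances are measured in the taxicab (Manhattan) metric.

N

d(W,M) = |5.5−2| + |-3.5−0| = 3.5 + 3.5 = 7
d(W,N) = |5.5−4| + |-3.5−(-2)| = 1.5 + 1.5 = 3
d(W,P) = |5.5−(-0.5)| + |-3.5−(-0.5)| = 6 + 3 = 9
d(W,Q) = |5.5−5.5| + |-3.5−2.5| = 0 + 6 = 6
d(W,R) = |5.5−(-6)| + |-3.5−(-4)| = 11.5 + 0.5 = 12
d(W,S) = |5.5−1| + |-3.5−(-4.5)| = 4.5 + 1 = 5.5
N is nearest.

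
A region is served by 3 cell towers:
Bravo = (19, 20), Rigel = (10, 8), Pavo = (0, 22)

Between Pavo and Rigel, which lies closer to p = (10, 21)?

Pavo

Compare squared distances:
d²(p, Pavo) = (10−0)² + (21−22)² = 100 + 1 = 101
d²(p, Rigel) = (10−10)² + (21−8)² = 0 + 169 = 169
101 < 169, so Pavo is closer.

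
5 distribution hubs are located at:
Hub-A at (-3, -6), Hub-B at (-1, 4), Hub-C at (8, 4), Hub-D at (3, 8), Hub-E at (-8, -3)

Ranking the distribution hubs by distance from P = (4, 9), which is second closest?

Hub-C

Squared Euclidean distances:
d²(P, Hub-A) = (4−(-3))² + (9−(-6))² = 49 + 225 = 274
d²(P, Hub-B) = (4−(-1))² + (9−4)² = 25 + 25 = 50
d²(P, Hub-C) = (4−8)² + (9−4)² = 16 + 25 = 41
d²(P, Hub-D) = (4−3)² + (9−8)² = 1 + 1 = 2
d²(P, Hub-E) = (4−(-8))² + (9−(-3))² = 144 + 144 = 288
Sorted ascending: Hub-D, Hub-C, Hub-B, … — the second-nearest is Hub-C.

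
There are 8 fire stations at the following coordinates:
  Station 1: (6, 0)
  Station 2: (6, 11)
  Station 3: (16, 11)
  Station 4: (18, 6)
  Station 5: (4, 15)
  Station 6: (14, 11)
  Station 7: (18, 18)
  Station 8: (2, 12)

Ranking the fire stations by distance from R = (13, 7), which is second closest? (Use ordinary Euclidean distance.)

Squared Euclidean distances:
d²(R, Station 1) = (13−6)² + (7−0)² = 49 + 49 = 98
d²(R, Station 2) = (13−6)² + (7−11)² = 49 + 16 = 65
d²(R, Station 3) = (13−16)² + (7−11)² = 9 + 16 = 25
d²(R, Station 4) = (13−18)² + (7−6)² = 25 + 1 = 26
d²(R, Station 5) = (13−4)² + (7−15)² = 81 + 64 = 145
d²(R, Station 6) = (13−14)² + (7−11)² = 1 + 16 = 17
d²(R, Station 7) = (13−18)² + (7−18)² = 25 + 121 = 146
d²(R, Station 8) = (13−2)² + (7−12)² = 121 + 25 = 146
Sorted ascending: Station 6, Station 3, Station 4, … — the second-nearest is Station 3.

Station 3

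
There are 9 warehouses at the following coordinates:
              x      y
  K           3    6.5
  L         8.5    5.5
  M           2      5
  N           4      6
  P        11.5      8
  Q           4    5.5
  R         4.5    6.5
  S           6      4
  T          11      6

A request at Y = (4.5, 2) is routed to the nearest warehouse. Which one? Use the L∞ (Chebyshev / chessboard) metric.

d(Y,K) = max(1.5, 4.5) = 4.5
d(Y,L) = max(4, 3.5) = 4
d(Y,M) = max(2.5, 3) = 3
d(Y,N) = max(0.5, 4) = 4
d(Y,P) = max(7, 6) = 7
d(Y,Q) = max(0.5, 3.5) = 3.5
d(Y,R) = max(0, 4.5) = 4.5
d(Y,S) = max(1.5, 2) = 2
d(Y,T) = max(6.5, 4) = 6.5
The smallest is to S, so Y lies in the Voronoi region of S.

S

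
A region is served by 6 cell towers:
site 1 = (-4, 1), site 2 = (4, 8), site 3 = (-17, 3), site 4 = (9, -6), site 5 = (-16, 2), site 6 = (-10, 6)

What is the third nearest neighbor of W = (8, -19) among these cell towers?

site 2

Since √ is increasing, it suffices to compare squared distances:
d²(W, site 1) = (8−(-4))² + (-19−1)² = 144 + 400 = 544
d²(W, site 2) = (8−4)² + (-19−8)² = 16 + 729 = 745
d²(W, site 3) = (8−(-17))² + (-19−3)² = 625 + 484 = 1109
d²(W, site 4) = (8−9)² + (-19−(-6))² = 1 + 169 = 170
d²(W, site 5) = (8−(-16))² + (-19−2)² = 576 + 441 = 1017
d²(W, site 6) = (8−(-10))² + (-19−6)² = 324 + 625 = 949
Sorted ascending: site 4, site 1, site 2, site 6, … — the third-nearest is site 2.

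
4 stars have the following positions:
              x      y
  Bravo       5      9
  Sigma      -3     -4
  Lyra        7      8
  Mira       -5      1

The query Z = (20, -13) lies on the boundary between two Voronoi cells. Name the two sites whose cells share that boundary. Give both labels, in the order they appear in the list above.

Squared distances from Z to each site:
d²(Z, Bravo) = (20−5)² + (-13−9)² = 225 + 484 = 709
d²(Z, Sigma) = (20−(-3))² + (-13−(-4))² = 529 + 81 = 610
d²(Z, Lyra) = (20−7)² + (-13−8)² = 169 + 441 = 610
d²(Z, Mira) = (20−(-5))² + (-13−1)² = 625 + 196 = 821
Z is equidistant from Sigma and Lyra (both at squared distance 610), and every other site is strictly farther — so Z lies on the Sigma–Lyra Voronoi edge.

Sigma and Lyra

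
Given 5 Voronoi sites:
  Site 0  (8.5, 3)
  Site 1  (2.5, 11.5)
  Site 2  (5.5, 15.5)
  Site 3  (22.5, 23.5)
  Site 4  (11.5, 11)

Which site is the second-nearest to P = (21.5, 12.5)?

Site 3

Squared Euclidean distances:
d²(P, Site 0) = (21.5−8.5)² + (12.5−3)² = 169 + 90.25 = 259.25
d²(P, Site 1) = (21.5−2.5)² + (12.5−11.5)² = 361 + 1 = 362
d²(P, Site 2) = (21.5−5.5)² + (12.5−15.5)² = 256 + 9 = 265
d²(P, Site 3) = (21.5−22.5)² + (12.5−23.5)² = 1 + 121 = 122
d²(P, Site 4) = (21.5−11.5)² + (12.5−11)² = 100 + 2.25 = 102.25
Sorted ascending: Site 4, Site 3, Site 0, … — the second-nearest is Site 3.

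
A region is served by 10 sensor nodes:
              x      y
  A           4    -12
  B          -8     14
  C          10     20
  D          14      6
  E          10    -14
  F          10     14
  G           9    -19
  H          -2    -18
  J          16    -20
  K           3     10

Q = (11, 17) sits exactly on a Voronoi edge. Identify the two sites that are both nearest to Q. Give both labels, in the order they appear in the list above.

Squared distances from Q to each site:
|QA|² = 49 + 841 = 890
|QB|² = 361 + 9 = 370
|QC|² = 1 + 9 = 10
|QD|² = 9 + 121 = 130
|QE|² = 1 + 961 = 962
|QF|² = 1 + 9 = 10
|QG|² = 4 + 1296 = 1300
|QH|² = 169 + 1225 = 1394
|QJ|² = 25 + 1369 = 1394
|QK|² = 64 + 49 = 113
Q is equidistant from C and F (both at squared distance 10), and every other site is strictly farther — so Q lies on the C–F Voronoi edge.

C and F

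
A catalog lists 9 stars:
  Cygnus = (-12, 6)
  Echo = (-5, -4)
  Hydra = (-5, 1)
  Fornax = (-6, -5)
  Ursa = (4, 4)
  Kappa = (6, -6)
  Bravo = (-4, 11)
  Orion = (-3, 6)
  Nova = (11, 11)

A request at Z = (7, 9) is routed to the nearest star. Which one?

Squared Euclidean distances:
d²(Z, Cygnus) = (7−(-12))² + (9−6)² = 361 + 9 = 370
d²(Z, Echo) = (7−(-5))² + (9−(-4))² = 144 + 169 = 313
d²(Z, Hydra) = (7−(-5))² + (9−1)² = 144 + 64 = 208
d²(Z, Fornax) = (7−(-6))² + (9−(-5))² = 169 + 196 = 365
d²(Z, Ursa) = (7−4)² + (9−4)² = 9 + 25 = 34
d²(Z, Kappa) = (7−6)² + (9−(-6))² = 1 + 225 = 226
d²(Z, Bravo) = (7−(-4))² + (9−11)² = 121 + 4 = 125
d²(Z, Orion) = (7−(-3))² + (9−6)² = 100 + 9 = 109
d²(Z, Nova) = (7−11)² + (9−11)² = 16 + 4 = 20
Nova is nearest.

Nova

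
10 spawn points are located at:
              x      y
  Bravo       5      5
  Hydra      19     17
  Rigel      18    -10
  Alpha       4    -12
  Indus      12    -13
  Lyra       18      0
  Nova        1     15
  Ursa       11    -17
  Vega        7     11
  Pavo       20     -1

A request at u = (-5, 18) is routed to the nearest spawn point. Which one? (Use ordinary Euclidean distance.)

Nova

Squared Euclidean distances:
d²(u, Bravo) = 100 + 169 = 269
d²(u, Hydra) = 576 + 1 = 577
d²(u, Rigel) = 529 + 784 = 1313
d²(u, Alpha) = 81 + 900 = 981
d²(u, Indus) = 289 + 961 = 1250
d²(u, Lyra) = 529 + 324 = 853
d²(u, Nova) = 36 + 9 = 45
d²(u, Ursa) = 256 + 1225 = 1481
d²(u, Vega) = 144 + 49 = 193
d²(u, Pavo) = 625 + 361 = 986
The smallest is to Nova, so u lies in the Voronoi region of Nova.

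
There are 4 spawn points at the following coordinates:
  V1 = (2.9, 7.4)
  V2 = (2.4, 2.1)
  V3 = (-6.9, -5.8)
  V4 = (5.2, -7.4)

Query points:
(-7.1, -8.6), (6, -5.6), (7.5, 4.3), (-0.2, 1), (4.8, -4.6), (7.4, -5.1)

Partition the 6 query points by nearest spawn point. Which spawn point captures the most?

(-7.1, -8.6) — d² to each: V1:356, V2:204.74, V3:7.88, V4:152.73 → nearest is V3
(6, -5.6) — d² to each: V1:178.61, V2:72.25, V3:166.45, V4:3.88 → nearest is V4
(7.5, 4.3) — d² to each: V1:30.77, V2:30.85, V3:309.37, V4:142.18 → nearest is V1
(-0.2, 1) — d² to each: V1:50.57, V2:7.97, V3:91.13, V4:99.72 → nearest is V2
(4.8, -4.6) — d² to each: V1:147.61, V2:50.65, V3:138.33, V4:8 → nearest is V4
(7.4, -5.1) — d² to each: V1:176.5, V2:76.84, V3:204.98, V4:10.13 → nearest is V4
Tally — V1:1, V2:1, V3:1, V4:3. V4 captures the most (3).

V4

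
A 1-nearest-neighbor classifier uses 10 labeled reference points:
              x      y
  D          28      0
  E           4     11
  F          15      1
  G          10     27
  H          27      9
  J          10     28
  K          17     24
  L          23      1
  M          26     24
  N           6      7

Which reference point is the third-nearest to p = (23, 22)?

H

Compare squared distances (the ordering matches that of the actual distances):
|pD|² = (23−28)² + (22−0)² = 25 + 484 = 509
|pE|² = (23−4)² + (22−11)² = 361 + 121 = 482
|pF|² = (23−15)² + (22−1)² = 64 + 441 = 505
|pG|² = (23−10)² + (22−27)² = 169 + 25 = 194
|pH|² = (23−27)² + (22−9)² = 16 + 169 = 185
|pJ|² = (23−10)² + (22−28)² = 169 + 36 = 205
|pK|² = (23−17)² + (22−24)² = 36 + 4 = 40
|pL|² = (23−23)² + (22−1)² = 0 + 441 = 441
|pM|² = (23−26)² + (22−24)² = 9 + 4 = 13
|pN|² = (23−6)² + (22−7)² = 289 + 225 = 514
Sorted ascending: M, K, H, G, … — the third-nearest is H.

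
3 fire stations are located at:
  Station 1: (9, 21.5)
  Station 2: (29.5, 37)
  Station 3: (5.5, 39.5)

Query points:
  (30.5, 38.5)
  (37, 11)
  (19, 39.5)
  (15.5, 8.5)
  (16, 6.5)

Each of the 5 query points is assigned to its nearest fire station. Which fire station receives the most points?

Station 2

(30.5, 38.5) — d² to each: Station 1:751.25, Station 2:3.25, Station 3:626 → nearest is Station 2
(37, 11) — d² to each: Station 1:894.25, Station 2:732.25, Station 3:1804.5 → nearest is Station 2
(19, 39.5) — d² to each: Station 1:424, Station 2:116.5, Station 3:182.25 → nearest is Station 2
(15.5, 8.5) — d² to each: Station 1:211.25, Station 2:1008.25, Station 3:1061 → nearest is Station 1
(16, 6.5) — d² to each: Station 1:274, Station 2:1112.5, Station 3:1199.25 → nearest is Station 1
Tally — Station 1:2, Station 2:3. Station 2 captures the most (3).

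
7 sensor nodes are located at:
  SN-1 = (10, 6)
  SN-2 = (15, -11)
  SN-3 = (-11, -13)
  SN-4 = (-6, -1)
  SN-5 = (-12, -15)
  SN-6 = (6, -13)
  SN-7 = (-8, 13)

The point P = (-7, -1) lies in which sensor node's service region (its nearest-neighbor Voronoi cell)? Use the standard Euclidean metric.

Squared Euclidean distances:
d²(P, SN-1) = 289 + 49 = 338
d²(P, SN-2) = 484 + 100 = 584
d²(P, SN-3) = 16 + 144 = 160
d²(P, SN-4) = 1 + 0 = 1
d²(P, SN-5) = 25 + 196 = 221
d²(P, SN-6) = 169 + 144 = 313
d²(P, SN-7) = 1 + 196 = 197
SN-4 is nearest.

SN-4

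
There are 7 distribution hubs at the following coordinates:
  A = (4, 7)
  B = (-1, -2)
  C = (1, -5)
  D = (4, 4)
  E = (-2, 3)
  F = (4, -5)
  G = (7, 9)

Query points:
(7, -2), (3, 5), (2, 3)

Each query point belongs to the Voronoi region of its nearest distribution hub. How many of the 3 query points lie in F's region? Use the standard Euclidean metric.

1

(7, -2) — d² to each: A:90, B:64, C:45, D:45, E:106, F:18, G:121 → nearest is F
(3, 5) — d² to each: A:5, B:65, C:104, D:2, E:29, F:101, G:32 → nearest is D
(2, 3) — d² to each: A:20, B:34, C:65, D:5, E:16, F:68, G:61 → nearest is D
1 of the 3 points has F as nearest.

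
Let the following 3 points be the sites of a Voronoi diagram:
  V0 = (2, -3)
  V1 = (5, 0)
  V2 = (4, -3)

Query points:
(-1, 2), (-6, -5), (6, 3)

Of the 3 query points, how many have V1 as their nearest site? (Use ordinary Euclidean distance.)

1

(-1, 2) — d² to each: V0:34, V1:40, V2:50 → nearest is V0
(-6, -5) — d² to each: V0:68, V1:146, V2:104 → nearest is V0
(6, 3) — d² to each: V0:52, V1:10, V2:40 → nearest is V1
1 of the 3 points has V1 as nearest.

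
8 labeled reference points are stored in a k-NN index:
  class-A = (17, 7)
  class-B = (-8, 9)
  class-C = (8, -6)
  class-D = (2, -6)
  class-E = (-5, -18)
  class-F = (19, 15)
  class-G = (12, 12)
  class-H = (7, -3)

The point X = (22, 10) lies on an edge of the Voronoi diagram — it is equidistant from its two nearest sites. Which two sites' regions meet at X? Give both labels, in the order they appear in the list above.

class-A and class-F

Squared distances from X to each site:
d²(X, class-A) = (22−17)² + (10−7)² = 25 + 9 = 34
d²(X, class-B) = (22−(-8))² + (10−9)² = 900 + 1 = 901
d²(X, class-C) = (22−8)² + (10−(-6))² = 196 + 256 = 452
d²(X, class-D) = (22−2)² + (10−(-6))² = 400 + 256 = 656
d²(X, class-E) = (22−(-5))² + (10−(-18))² = 729 + 784 = 1513
d²(X, class-F) = (22−19)² + (10−15)² = 9 + 25 = 34
d²(X, class-G) = (22−12)² + (10−12)² = 100 + 4 = 104
d²(X, class-H) = (22−7)² + (10−(-3))² = 225 + 169 = 394
X is equidistant from class-A and class-F (both at squared distance 34), and every other site is strictly farther — so X lies on the class-A–class-F Voronoi edge.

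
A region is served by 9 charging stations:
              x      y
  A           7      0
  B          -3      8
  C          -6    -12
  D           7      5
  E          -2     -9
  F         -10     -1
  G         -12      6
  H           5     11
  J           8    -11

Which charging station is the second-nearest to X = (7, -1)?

D

Squared Euclidean distances:
|XA|² = 0 + 1 = 1
|XB|² = 100 + 81 = 181
|XC|² = 169 + 121 = 290
|XD|² = 0 + 36 = 36
|XE|² = 81 + 64 = 145
|XF|² = 289 + 0 = 289
|XG|² = 361 + 49 = 410
|XH|² = 4 + 144 = 148
|XJ|² = 1 + 100 = 101
Sorted ascending: A, D, J, … — the second-nearest is D.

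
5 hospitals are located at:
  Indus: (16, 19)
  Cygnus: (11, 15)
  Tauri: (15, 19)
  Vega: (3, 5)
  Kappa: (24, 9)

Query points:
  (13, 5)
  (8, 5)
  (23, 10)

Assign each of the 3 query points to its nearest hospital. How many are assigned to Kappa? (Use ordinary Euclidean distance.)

1

(13, 5) — d² to each: Indus:205, Cygnus:104, Tauri:200, Vega:100, Kappa:137 → nearest is Vega
(8, 5) — d² to each: Indus:260, Cygnus:109, Tauri:245, Vega:25, Kappa:272 → nearest is Vega
(23, 10) — d² to each: Indus:130, Cygnus:169, Tauri:145, Vega:425, Kappa:2 → nearest is Kappa
1 of the 3 points has Kappa as nearest.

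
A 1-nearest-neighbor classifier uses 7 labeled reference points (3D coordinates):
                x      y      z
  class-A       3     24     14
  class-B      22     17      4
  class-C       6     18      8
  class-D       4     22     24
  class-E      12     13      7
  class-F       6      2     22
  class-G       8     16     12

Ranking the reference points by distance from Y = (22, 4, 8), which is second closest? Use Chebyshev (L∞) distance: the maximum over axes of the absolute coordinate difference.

d(Y, class-A) = max(19, 20, 6) = 20
d(Y, class-B) = max(0, 13, 4) = 13
d(Y, class-C) = max(16, 14, 0) = 16
d(Y, class-D) = max(18, 18, 16) = 18
d(Y, class-E) = max(10, 9, 1) = 10
d(Y, class-F) = max(16, 2, 14) = 16
d(Y, class-G) = max(14, 12, 4) = 14
Sorted ascending: class-E, class-B, class-G, … — the second-nearest is class-B.

class-B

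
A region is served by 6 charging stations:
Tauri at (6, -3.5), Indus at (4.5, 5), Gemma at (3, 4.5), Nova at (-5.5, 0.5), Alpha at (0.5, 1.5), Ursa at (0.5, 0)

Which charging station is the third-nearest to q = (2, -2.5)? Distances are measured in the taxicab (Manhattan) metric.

d(q, Tauri) = |2−6| + |-2.5−(-3.5)| = 4 + 1 = 5
d(q, Indus) = |2−4.5| + |-2.5−5| = 2.5 + 7.5 = 10
d(q, Gemma) = |2−3| + |-2.5−4.5| = 1 + 7 = 8
d(q, Nova) = |2−(-5.5)| + |-2.5−0.5| = 7.5 + 3 = 10.5
d(q, Alpha) = |2−0.5| + |-2.5−1.5| = 1.5 + 4 = 5.5
d(q, Ursa) = |2−0.5| + |-2.5−0| = 1.5 + 2.5 = 4
Sorted ascending: Ursa, Tauri, Alpha, Gemma, … — the third-nearest is Alpha.

Alpha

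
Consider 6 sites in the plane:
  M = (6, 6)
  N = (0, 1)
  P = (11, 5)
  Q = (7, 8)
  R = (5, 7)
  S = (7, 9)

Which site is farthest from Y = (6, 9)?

N

Since √ is increasing, it suffices to compare squared distances:
|YM|² = (6−6)² + (9−6)² = 0 + 9 = 9
|YN|² = (6−0)² + (9−1)² = 36 + 64 = 100
|YP|² = (6−11)² + (9−5)² = 25 + 16 = 41
|YQ|² = (6−7)² + (9−8)² = 1 + 1 = 2
|YR|² = (6−5)² + (9−7)² = 1 + 4 = 5
|YS|² = (6−7)² + (9−9)² = 1 + 0 = 1
The largest is to N.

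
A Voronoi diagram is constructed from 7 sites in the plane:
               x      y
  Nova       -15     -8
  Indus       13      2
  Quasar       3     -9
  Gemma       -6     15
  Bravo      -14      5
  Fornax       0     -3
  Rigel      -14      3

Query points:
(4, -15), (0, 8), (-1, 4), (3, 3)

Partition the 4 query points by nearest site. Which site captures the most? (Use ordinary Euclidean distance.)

Fornax

(4, -15) — d² to each: Nova:410, Indus:370, Quasar:37, Gemma:1000, Bravo:724, Fornax:160, Rigel:648 → nearest is Quasar
(0, 8) — d² to each: Nova:481, Indus:205, Quasar:298, Gemma:85, Bravo:205, Fornax:121, Rigel:221 → nearest is Gemma
(-1, 4) — d² to each: Nova:340, Indus:200, Quasar:185, Gemma:146, Bravo:170, Fornax:50, Rigel:170 → nearest is Fornax
(3, 3) — d² to each: Nova:445, Indus:101, Quasar:144, Gemma:225, Bravo:293, Fornax:45, Rigel:289 → nearest is Fornax
Tally — Quasar:1, Gemma:1, Fornax:2. Fornax captures the most (2).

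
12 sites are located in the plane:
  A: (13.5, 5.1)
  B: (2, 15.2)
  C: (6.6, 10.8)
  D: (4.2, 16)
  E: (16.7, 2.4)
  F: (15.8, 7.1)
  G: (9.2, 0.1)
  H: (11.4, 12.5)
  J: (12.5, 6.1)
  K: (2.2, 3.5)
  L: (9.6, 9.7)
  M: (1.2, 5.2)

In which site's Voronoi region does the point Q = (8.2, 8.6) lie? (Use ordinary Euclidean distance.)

Compare squared distances (the ordering matches that of the actual distances):
|QA|² = 28.09 + 12.25 = 40.34
|QB|² = 38.44 + 43.56 = 82
|QC|² = 2.56 + 4.84 = 7.4
|QD|² = 16 + 54.76 = 70.76
|QE|² = 72.25 + 38.44 = 110.69
|QF|² = 57.76 + 2.25 = 60.01
|QG|² = 1 + 72.25 = 73.25
|QH|² = 10.24 + 15.21 = 25.45
|QJ|² = 18.49 + 6.25 = 24.74
|QK|² = 36 + 26.01 = 62.01
|QL|² = 1.96 + 1.21 = 3.17
|QM|² = 49 + 11.56 = 60.56
Minimum is at L.

L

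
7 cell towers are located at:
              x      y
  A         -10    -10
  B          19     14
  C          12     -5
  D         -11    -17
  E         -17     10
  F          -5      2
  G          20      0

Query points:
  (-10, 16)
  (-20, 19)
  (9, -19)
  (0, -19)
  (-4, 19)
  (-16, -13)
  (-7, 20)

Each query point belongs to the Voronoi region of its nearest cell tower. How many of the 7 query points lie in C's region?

1

(-10, 16) — d² to each: A:676, B:845, C:925, D:1090, E:85, F:221, G:1156 → nearest is E
(-20, 19) — d² to each: A:941, B:1546, C:1600, D:1377, E:90, F:514, G:1961 → nearest is E
(9, -19) — d² to each: A:442, B:1189, C:205, D:404, E:1517, F:637, G:482 → nearest is C
(0, -19) — d² to each: A:181, B:1450, C:340, D:125, E:1130, F:466, G:761 → nearest is D
(-4, 19) — d² to each: A:877, B:554, C:832, D:1345, E:250, F:290, G:937 → nearest is E
(-16, -13) — d² to each: A:45, B:1954, C:848, D:41, E:530, F:346, G:1465 → nearest is D
(-7, 20) — d² to each: A:909, B:712, C:986, D:1385, E:200, F:328, G:1129 → nearest is E
1 of the 7 points has C as nearest.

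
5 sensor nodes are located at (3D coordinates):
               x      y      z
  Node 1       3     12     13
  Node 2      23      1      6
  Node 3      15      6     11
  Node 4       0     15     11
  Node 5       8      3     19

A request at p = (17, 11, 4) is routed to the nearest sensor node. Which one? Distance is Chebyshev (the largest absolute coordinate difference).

d(p, Node 1) = max(14, 1, 9) = 14
d(p, Node 2) = max(6, 10, 2) = 10
d(p, Node 3) = max(2, 5, 7) = 7
d(p, Node 4) = max(17, 4, 7) = 17
d(p, Node 5) = max(9, 8, 15) = 15
Node 3 is nearest.

Node 3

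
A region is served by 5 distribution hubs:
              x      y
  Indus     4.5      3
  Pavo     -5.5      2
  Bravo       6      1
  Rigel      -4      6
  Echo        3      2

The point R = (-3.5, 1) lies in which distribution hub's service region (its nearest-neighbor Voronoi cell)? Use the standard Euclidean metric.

Since √ is increasing, it suffices to compare squared distances:
d²(R, Indus) = (-3.5−4.5)² + (1−3)² = 64 + 4 = 68
d²(R, Pavo) = (-3.5−(-5.5))² + (1−2)² = 4 + 1 = 5
d²(R, Bravo) = (-3.5−6)² + (1−1)² = 90.25 + 0 = 90.25
d²(R, Rigel) = (-3.5−(-4))² + (1−6)² = 0.25 + 25 = 25.25
d²(R, Echo) = (-3.5−3)² + (1−2)² = 42.25 + 1 = 43.25
Minimum is at Pavo.

Pavo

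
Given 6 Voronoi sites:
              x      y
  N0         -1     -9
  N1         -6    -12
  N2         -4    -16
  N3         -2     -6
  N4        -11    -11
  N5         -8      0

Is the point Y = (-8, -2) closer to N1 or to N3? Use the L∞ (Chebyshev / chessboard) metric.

d(Y,N1) = max(2, 10) = 10
d(Y,N3) = max(6, 4) = 6
10 > 6, so N3 is closer.

N3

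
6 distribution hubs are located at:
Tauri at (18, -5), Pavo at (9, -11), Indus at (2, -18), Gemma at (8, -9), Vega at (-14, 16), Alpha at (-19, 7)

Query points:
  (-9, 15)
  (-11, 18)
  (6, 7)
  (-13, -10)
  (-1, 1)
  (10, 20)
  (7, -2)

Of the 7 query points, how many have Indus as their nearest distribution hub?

(-9, 15) — d² to each: Tauri:1129, Pavo:1000, Indus:1210, Gemma:865, Vega:26, Alpha:164 → nearest is Vega
(-11, 18) — d² to each: Tauri:1370, Pavo:1241, Indus:1465, Gemma:1090, Vega:13, Alpha:185 → nearest is Vega
(6, 7) — d² to each: Tauri:288, Pavo:333, Indus:641, Gemma:260, Vega:481, Alpha:625 → nearest is Gemma
(-13, -10) — d² to each: Tauri:986, Pavo:485, Indus:289, Gemma:442, Vega:677, Alpha:325 → nearest is Indus
(-1, 1) — d² to each: Tauri:397, Pavo:244, Indus:370, Gemma:181, Vega:394, Alpha:360 → nearest is Gemma
(10, 20) — d² to each: Tauri:689, Pavo:962, Indus:1508, Gemma:845, Vega:592, Alpha:1010 → nearest is Vega
(7, -2) — d² to each: Tauri:130, Pavo:85, Indus:281, Gemma:50, Vega:765, Alpha:757 → nearest is Gemma
1 of the 7 points has Indus as nearest.

1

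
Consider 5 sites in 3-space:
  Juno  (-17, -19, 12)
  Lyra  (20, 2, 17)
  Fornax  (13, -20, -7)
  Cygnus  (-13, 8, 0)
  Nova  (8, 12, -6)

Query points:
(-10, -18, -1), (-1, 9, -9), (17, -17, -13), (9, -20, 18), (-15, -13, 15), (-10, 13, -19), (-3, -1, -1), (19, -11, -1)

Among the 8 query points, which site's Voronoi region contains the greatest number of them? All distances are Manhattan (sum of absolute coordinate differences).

(-10, -18, -1) — d to each: Juno:21, Lyra:68, Fornax:31, Cygnus:30, Nova:53 → nearest is Juno
(-1, 9, -9) — d to each: Juno:65, Lyra:54, Fornax:45, Cygnus:22, Nova:15 → nearest is Nova
(17, -17, -13) — d to each: Juno:61, Lyra:52, Fornax:13, Cygnus:68, Nova:45 → nearest is Fornax
(9, -20, 18) — d to each: Juno:33, Lyra:34, Fornax:29, Cygnus:68, Nova:57 → nearest is Fornax
(-15, -13, 15) — d to each: Juno:11, Lyra:52, Fornax:57, Cygnus:38, Nova:69 → nearest is Juno
(-10, 13, -19) — d to each: Juno:70, Lyra:77, Fornax:68, Cygnus:27, Nova:32 → nearest is Cygnus
(-3, -1, -1) — d to each: Juno:45, Lyra:44, Fornax:41, Cygnus:20, Nova:29 → nearest is Cygnus
(19, -11, -1) — d to each: Juno:57, Lyra:32, Fornax:21, Cygnus:52, Nova:39 → nearest is Fornax
Tally — Juno:2, Fornax:3, Cygnus:2, Nova:1. Fornax captures the most (3).

Fornax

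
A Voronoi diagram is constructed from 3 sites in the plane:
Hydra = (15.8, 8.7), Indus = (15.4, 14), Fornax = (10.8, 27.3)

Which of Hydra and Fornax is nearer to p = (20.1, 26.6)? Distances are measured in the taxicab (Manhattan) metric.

d(p, Hydra) = |20.1−15.8| + |26.6−8.7| = 4.3 + 17.9 = 22.2
d(p, Fornax) = |20.1−10.8| + |26.6−27.3| = 9.3 + 0.7 = 10
22.2 > 10, so Fornax is closer.

Fornax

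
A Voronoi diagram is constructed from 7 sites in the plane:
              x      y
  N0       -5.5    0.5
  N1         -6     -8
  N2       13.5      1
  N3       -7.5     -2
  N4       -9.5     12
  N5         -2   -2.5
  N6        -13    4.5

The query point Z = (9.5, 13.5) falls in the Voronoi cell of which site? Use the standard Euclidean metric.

Squared Euclidean distances:
|ZN0|² = 225 + 169 = 394
|ZN1|² = 240.25 + 462.25 = 702.5
|ZN2|² = 16 + 156.25 = 172.25
|ZN3|² = 289 + 240.25 = 529.25
|ZN4|² = 361 + 2.25 = 363.25
|ZN5|² = 132.25 + 256 = 388.25
|ZN6|² = 506.25 + 81 = 587.25
N2 is nearest.

N2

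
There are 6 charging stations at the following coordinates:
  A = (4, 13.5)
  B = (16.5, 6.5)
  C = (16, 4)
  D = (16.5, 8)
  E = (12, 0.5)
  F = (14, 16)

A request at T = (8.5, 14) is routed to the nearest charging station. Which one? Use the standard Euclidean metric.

A

Compare squared distances (the ordering matches that of the actual distances):
|TA|² = (8.5−4)² + (14−13.5)² = 20.25 + 0.25 = 20.5
|TB|² = (8.5−16.5)² + (14−6.5)² = 64 + 56.25 = 120.25
|TC|² = (8.5−16)² + (14−4)² = 56.25 + 100 = 156.25
|TD|² = (8.5−16.5)² + (14−8)² = 64 + 36 = 100
|TE|² = (8.5−12)² + (14−0.5)² = 12.25 + 182.25 = 194.5
|TF|² = (8.5−14)² + (14−16)² = 30.25 + 4 = 34.25
Minimum is at A.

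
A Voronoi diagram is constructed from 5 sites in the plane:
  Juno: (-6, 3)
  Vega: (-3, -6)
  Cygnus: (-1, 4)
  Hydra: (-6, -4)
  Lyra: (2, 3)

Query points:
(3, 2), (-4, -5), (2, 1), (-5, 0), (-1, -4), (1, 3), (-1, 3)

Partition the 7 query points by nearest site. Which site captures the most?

(3, 2) — d² to each: Juno:82, Vega:100, Cygnus:20, Hydra:117, Lyra:2 → nearest is Lyra
(-4, -5) — d² to each: Juno:68, Vega:2, Cygnus:90, Hydra:5, Lyra:100 → nearest is Vega
(2, 1) — d² to each: Juno:68, Vega:74, Cygnus:18, Hydra:89, Lyra:4 → nearest is Lyra
(-5, 0) — d² to each: Juno:10, Vega:40, Cygnus:32, Hydra:17, Lyra:58 → nearest is Juno
(-1, -4) — d² to each: Juno:74, Vega:8, Cygnus:64, Hydra:25, Lyra:58 → nearest is Vega
(1, 3) — d² to each: Juno:49, Vega:97, Cygnus:5, Hydra:98, Lyra:1 → nearest is Lyra
(-1, 3) — d² to each: Juno:25, Vega:85, Cygnus:1, Hydra:74, Lyra:9 → nearest is Cygnus
Tally — Juno:1, Vega:2, Cygnus:1, Lyra:3. Lyra captures the most (3).

Lyra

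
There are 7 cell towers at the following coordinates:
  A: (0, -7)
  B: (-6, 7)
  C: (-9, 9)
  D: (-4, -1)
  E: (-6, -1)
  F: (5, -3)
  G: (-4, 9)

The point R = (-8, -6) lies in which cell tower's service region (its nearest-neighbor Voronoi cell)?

E

Squared Euclidean distances:
|RA|² = (-8−0)² + (-6−(-7))² = 64 + 1 = 65
|RB|² = (-8−(-6))² + (-6−7)² = 4 + 169 = 173
|RC|² = (-8−(-9))² + (-6−9)² = 1 + 225 = 226
|RD|² = (-8−(-4))² + (-6−(-1))² = 16 + 25 = 41
|RE|² = (-8−(-6))² + (-6−(-1))² = 4 + 25 = 29
|RF|² = (-8−5)² + (-6−(-3))² = 169 + 9 = 178
|RG|² = (-8−(-4))² + (-6−9)² = 16 + 225 = 241
Minimum is at E.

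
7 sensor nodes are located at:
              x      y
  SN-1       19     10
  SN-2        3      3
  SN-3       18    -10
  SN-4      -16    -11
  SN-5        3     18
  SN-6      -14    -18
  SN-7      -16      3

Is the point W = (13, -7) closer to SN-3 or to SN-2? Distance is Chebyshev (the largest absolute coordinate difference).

SN-3

d(W, SN-3) = max(5, 3) = 5
d(W, SN-2) = max(10, 10) = 10
5 < 10, so SN-3 is closer.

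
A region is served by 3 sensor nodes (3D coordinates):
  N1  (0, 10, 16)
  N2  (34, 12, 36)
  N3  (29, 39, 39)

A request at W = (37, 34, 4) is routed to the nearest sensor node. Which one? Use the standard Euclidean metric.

N3

Since √ is increasing, it suffices to compare squared distances:
|WN1|² = 1369 + 576 + 144 = 2089
|WN2|² = 9 + 484 + 1024 = 1517
|WN3|² = 64 + 25 + 1225 = 1314
N3 is nearest.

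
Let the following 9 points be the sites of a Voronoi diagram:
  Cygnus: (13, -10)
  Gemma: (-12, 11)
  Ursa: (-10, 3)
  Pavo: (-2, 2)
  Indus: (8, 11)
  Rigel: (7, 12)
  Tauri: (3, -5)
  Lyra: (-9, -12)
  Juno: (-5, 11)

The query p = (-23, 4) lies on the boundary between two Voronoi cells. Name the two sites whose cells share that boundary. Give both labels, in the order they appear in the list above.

Squared distances from p to each site:
d²(p, Cygnus) = 1296 + 196 = 1492
d²(p, Gemma) = 121 + 49 = 170
d²(p, Ursa) = 169 + 1 = 170
d²(p, Pavo) = 441 + 4 = 445
d²(p, Indus) = 961 + 49 = 1010
d²(p, Rigel) = 900 + 64 = 964
d²(p, Tauri) = 676 + 81 = 757
d²(p, Lyra) = 196 + 256 = 452
d²(p, Juno) = 324 + 49 = 373
p is equidistant from Gemma and Ursa (both at squared distance 170), and every other site is strictly farther — so p lies on the Gemma–Ursa Voronoi edge.

Gemma and Ursa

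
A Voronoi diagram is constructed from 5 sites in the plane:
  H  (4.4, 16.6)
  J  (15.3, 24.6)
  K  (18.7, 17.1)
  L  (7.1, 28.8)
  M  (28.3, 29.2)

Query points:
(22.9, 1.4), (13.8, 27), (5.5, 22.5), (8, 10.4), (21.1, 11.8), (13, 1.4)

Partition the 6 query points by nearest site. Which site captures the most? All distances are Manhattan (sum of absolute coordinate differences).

(22.9, 1.4) — d to each: H:33.7, J:30.8, K:19.9, L:43.2, M:33.2 → nearest is K
(13.8, 27) — d to each: H:19.8, J:3.9, K:14.8, L:8.5, M:16.7 → nearest is J
(5.5, 22.5) — d to each: H:7, J:11.9, K:18.6, L:7.9, M:29.5 → nearest is H
(8, 10.4) — d to each: H:9.8, J:21.5, K:17.4, L:19.3, M:39.1 → nearest is H
(21.1, 11.8) — d to each: H:21.5, J:18.6, K:7.7, L:31, M:24.6 → nearest is K
(13, 1.4) — d to each: H:23.8, J:25.5, K:21.4, L:33.3, M:43.1 → nearest is K
Tally — H:2, J:1, K:3. K captures the most (3).

K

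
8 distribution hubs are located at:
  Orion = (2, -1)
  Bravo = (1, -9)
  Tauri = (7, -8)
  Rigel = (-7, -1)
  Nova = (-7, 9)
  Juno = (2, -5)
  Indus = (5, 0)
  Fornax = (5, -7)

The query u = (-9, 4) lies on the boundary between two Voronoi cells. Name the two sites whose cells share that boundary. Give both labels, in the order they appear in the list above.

Rigel and Nova

Squared distances from u to each site:
d²(u, Orion) = 121 + 25 = 146
d²(u, Bravo) = 100 + 169 = 269
d²(u, Tauri) = 256 + 144 = 400
d²(u, Rigel) = 4 + 25 = 29
d²(u, Nova) = 4 + 25 = 29
d²(u, Juno) = 121 + 81 = 202
d²(u, Indus) = 196 + 16 = 212
d²(u, Fornax) = 196 + 121 = 317
u is equidistant from Rigel and Nova (both at squared distance 29), and every other site is strictly farther — so u lies on the Rigel–Nova Voronoi edge.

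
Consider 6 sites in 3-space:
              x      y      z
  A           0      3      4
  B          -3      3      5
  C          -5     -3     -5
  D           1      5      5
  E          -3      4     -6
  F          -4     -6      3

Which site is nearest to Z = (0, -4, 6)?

F

Since √ is increasing, it suffices to compare squared distances:
|ZA|² = 0 + 49 + 4 = 53
|ZB|² = 9 + 49 + 1 = 59
|ZC|² = 25 + 1 + 121 = 147
|ZD|² = 1 + 81 + 1 = 83
|ZE|² = 9 + 64 + 144 = 217
|ZF|² = 16 + 4 + 9 = 29
F is nearest.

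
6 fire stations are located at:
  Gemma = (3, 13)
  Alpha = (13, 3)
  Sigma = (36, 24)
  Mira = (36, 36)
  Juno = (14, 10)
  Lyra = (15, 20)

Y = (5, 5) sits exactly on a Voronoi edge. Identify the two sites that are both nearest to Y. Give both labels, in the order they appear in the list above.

Squared distances from Y to each site:
d²(Y, Gemma) = 4 + 64 = 68
d²(Y, Alpha) = 64 + 4 = 68
d²(Y, Sigma) = 961 + 361 = 1322
d²(Y, Mira) = 961 + 961 = 1922
d²(Y, Juno) = 81 + 25 = 106
d²(Y, Lyra) = 100 + 225 = 325
Y is equidistant from Gemma and Alpha (both at squared distance 68), and every other site is strictly farther — so Y lies on the Gemma–Alpha Voronoi edge.

Gemma and Alpha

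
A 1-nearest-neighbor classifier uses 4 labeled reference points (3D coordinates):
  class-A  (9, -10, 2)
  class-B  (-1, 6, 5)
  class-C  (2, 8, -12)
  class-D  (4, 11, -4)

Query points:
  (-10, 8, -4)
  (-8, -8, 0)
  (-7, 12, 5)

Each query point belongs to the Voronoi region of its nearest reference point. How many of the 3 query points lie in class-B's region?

3

(-10, 8, -4) — d² to each: class-A:721, class-B:166, class-C:208, class-D:205 → nearest is class-B
(-8, -8, 0) — d² to each: class-A:297, class-B:270, class-C:500, class-D:521 → nearest is class-B
(-7, 12, 5) — d² to each: class-A:749, class-B:72, class-C:386, class-D:203 → nearest is class-B
3 of the 3 points have class-B as nearest.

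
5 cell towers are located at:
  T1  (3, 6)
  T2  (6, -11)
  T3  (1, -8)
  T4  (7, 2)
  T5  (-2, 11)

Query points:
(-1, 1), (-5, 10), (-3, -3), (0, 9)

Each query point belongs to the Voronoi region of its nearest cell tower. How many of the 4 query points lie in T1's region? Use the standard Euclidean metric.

1

(-1, 1) — d² to each: T1:41, T2:193, T3:85, T4:65, T5:101 → nearest is T1
(-5, 10) — d² to each: T1:80, T2:562, T3:360, T4:208, T5:10 → nearest is T5
(-3, -3) — d² to each: T1:117, T2:145, T3:41, T4:125, T5:197 → nearest is T3
(0, 9) — d² to each: T1:18, T2:436, T3:290, T4:98, T5:8 → nearest is T5
1 of the 4 points has T1 as nearest.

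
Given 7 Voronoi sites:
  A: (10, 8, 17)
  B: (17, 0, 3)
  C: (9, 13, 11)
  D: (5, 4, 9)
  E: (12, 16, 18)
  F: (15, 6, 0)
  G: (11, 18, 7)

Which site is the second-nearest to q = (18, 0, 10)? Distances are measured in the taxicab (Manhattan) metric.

d(q,A) = |18−10| + |0−8| + |10−17| = 8 + 8 + 7 = 23
d(q,B) = |18−17| + |0−0| + |10−3| = 1 + 0 + 7 = 8
d(q,C) = |18−9| + |0−13| + |10−11| = 9 + 13 + 1 = 23
d(q,D) = |18−5| + |0−4| + |10−9| = 13 + 4 + 1 = 18
d(q,E) = |18−12| + |0−16| + |10−18| = 6 + 16 + 8 = 30
d(q,F) = |18−15| + |0−6| + |10−0| = 3 + 6 + 10 = 19
d(q,G) = |18−11| + |0−18| + |10−7| = 7 + 18 + 3 = 28
Sorted ascending: B, D, F, … — the second-nearest is D.

D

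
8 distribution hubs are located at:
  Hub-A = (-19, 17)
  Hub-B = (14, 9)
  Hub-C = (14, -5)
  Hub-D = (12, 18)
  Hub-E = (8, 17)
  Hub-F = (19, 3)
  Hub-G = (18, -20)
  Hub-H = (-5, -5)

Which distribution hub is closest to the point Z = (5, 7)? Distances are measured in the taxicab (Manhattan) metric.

d(Z, Hub-A) = 24 + 10 = 34
d(Z, Hub-B) = 9 + 2 = 11
d(Z, Hub-C) = 9 + 12 = 21
d(Z, Hub-D) = 7 + 11 = 18
d(Z, Hub-E) = 3 + 10 = 13
d(Z, Hub-F) = 14 + 4 = 18
d(Z, Hub-G) = 13 + 27 = 40
d(Z, Hub-H) = 10 + 12 = 22
Minimum is at Hub-B.

Hub-B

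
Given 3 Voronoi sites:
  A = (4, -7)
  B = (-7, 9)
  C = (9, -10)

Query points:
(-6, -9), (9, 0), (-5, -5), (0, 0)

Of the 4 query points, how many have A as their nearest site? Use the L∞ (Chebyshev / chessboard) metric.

4

(-6, -9) — d to each: A:10, B:18, C:15 → nearest is A
(9, 0) — d to each: A:7, B:16, C:10 → nearest is A
(-5, -5) — d to each: A:9, B:14, C:14 → nearest is A
(0, 0) — d to each: A:7, B:9, C:10 → nearest is A
4 of the 4 points have A as nearest.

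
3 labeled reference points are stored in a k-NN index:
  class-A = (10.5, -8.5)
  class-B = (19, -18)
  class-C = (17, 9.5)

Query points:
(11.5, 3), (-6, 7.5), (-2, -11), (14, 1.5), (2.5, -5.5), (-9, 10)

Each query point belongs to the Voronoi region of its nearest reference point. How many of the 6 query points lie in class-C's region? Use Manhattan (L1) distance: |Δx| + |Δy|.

(11.5, 3) — d to each: class-A:12.5, class-B:28.5, class-C:12 → nearest is class-C
(-6, 7.5) — d to each: class-A:32.5, class-B:50.5, class-C:25 → nearest is class-C
(-2, -11) — d to each: class-A:15, class-B:28, class-C:39.5 → nearest is class-A
(14, 1.5) — d to each: class-A:13.5, class-B:24.5, class-C:11 → nearest is class-C
(2.5, -5.5) — d to each: class-A:11, class-B:29, class-C:29.5 → nearest is class-A
(-9, 10) — d to each: class-A:38, class-B:56, class-C:26.5 → nearest is class-C
4 of the 6 points have class-C as nearest.

4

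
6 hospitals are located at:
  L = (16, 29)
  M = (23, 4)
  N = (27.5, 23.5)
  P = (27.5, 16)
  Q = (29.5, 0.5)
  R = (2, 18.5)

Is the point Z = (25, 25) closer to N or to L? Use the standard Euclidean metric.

Compare squared distances:
|ZN|² = (25−27.5)² + (25−23.5)² = 6.25 + 2.25 = 8.5
|ZL|² = (25−16)² + (25−29)² = 81 + 16 = 97
8.5 < 97, so N is closer.

N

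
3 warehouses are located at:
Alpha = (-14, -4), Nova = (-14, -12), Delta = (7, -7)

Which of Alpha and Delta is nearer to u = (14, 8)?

Compare squared distances:
d²(u, Alpha) = (14−(-14))² + (8−(-4))² = 784 + 144 = 928
d²(u, Delta) = (14−7)² + (8−(-7))² = 49 + 225 = 274
928 > 274, so Delta is closer.

Delta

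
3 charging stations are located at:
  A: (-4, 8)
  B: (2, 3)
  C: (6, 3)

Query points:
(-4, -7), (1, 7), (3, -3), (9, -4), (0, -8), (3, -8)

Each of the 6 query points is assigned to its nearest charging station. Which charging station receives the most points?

B

(-4, -7) — d² to each: A:225, B:136, C:200 → nearest is B
(1, 7) — d² to each: A:26, B:17, C:41 → nearest is B
(3, -3) — d² to each: A:170, B:37, C:45 → nearest is B
(9, -4) — d² to each: A:313, B:98, C:58 → nearest is C
(0, -8) — d² to each: A:272, B:125, C:157 → nearest is B
(3, -8) — d² to each: A:305, B:122, C:130 → nearest is B
Tally — B:5, C:1. B captures the most (5).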